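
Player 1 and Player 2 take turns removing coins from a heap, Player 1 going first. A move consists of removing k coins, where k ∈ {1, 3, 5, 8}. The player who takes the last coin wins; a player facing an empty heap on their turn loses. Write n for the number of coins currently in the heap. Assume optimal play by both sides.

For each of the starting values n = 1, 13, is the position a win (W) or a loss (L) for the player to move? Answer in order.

Label each position W (a win for the player to move) or L (a loss). A position with no legal move is L; any other position is W exactly when some move reaches an L, and L when every move reaches a W.
n=0: no move → L
n=1: can move to 0, which is L ⇒ W
n=2: the only move is to 1(W), a W ⇒ L
n=3: can move to 2, which is L ⇒ W
n=4: moves to 3(W), 1(W); every one is W ⇒ L
n=5: can move to 4, which is L ⇒ W
n=6: moves to 5(W), 3(W), 1(W); every one is W ⇒ L
n=7: can move to 6, which is L ⇒ W
n=8: can move to 0, which is L ⇒ W
n=9: can move to 6, which is L ⇒ W
n=10: can move to 2, which is L ⇒ W
n=11: can move to 6, which is L ⇒ W
n=12: can move to 4, which is L ⇒ W
n=13: moves to 12(W), 10(W), 8(W), 5(W); every one is W ⇒ L

1: W, 13: L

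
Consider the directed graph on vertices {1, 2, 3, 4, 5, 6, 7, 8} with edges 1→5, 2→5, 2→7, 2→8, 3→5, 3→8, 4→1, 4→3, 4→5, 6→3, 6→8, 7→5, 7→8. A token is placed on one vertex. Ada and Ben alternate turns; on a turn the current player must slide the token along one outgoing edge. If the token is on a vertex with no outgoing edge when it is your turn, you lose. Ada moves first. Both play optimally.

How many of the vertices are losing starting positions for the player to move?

2

Label each position W (a win for the player to move) or L (a loss). A position with no legal move is L; any other position is W exactly when some move reaches an L, and L when every move reaches a W.
Every edge goes from a vertex to one that appears earlier in the order 5, 8, 1, 3, 7, 6, 2, 4, so processing vertices in that order labels each vertex after all of its successors.
5: no outgoing edge → L
8: no outgoing edge → L
1: →5(L), so W
3: →8(L), so W
7: →8(L), so W
6: →8(L), so W
2: →8(L), so W
4: →5(L), so W
The L vertices are 5, 8; that is 2 in all.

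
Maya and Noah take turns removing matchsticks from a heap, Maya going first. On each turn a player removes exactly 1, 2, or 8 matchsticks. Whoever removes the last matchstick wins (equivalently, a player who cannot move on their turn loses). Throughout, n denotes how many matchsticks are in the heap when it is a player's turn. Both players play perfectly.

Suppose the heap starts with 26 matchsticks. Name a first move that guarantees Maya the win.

Remove 2, leaving 24.

Build the W/L table. Terminal = L. A non-terminal position is W if it has a move to some L; otherwise it is L.
n=0: no move → L
n=1: can move to 0, which is L ⇒ W
n=2: can move to 0, which is L ⇒ W
n=3: moves to 2(W), 1(W); every one is W ⇒ L
n=4: can move to 3, which is L ⇒ W
n=5: can move to 3, which is L ⇒ W
n=6: moves to 5(W), 4(W); every one is W ⇒ L
n=7: can move to 6, which is L ⇒ W
n=8: can move to 6, which is L ⇒ W
n=9: moves to 8(W), 7(W), 1(W); every one is W ⇒ L
n=10: can move to 9, which is L ⇒ W
n=11: can move to 9, which is L ⇒ W
n=12: moves to 11(W), 10(W), 4(W); every one is W ⇒ L
n=13: can move to 12, which is L ⇒ W
n=14: can move to 12, which is L ⇒ W
n=15: moves to 14(W), 13(W), 7(W); every one is W ⇒ L
n=16: can move to 15, which is L ⇒ W
n=17: can move to 15, which is L ⇒ W
n=18: moves to 17(W), 16(W), 10(W); every one is W ⇒ L
n=19: can move to 18, which is L ⇒ W
n=20: can move to 18, which is L ⇒ W
n=21: moves to 20(W), 19(W), 13(W); every one is W ⇒ L
n=22: can move to 21, which is L ⇒ W
n=23: can move to 21, which is L ⇒ W
n=24: moves to 23(W), 22(W), 16(W); every one is W ⇒ L
n=25: can move to 24, which is L ⇒ W
n=26: can move to 24, which is L ⇒ W
From 26, the L positions reachable in one move are: 24, 18. Any move reaching one of these is winning.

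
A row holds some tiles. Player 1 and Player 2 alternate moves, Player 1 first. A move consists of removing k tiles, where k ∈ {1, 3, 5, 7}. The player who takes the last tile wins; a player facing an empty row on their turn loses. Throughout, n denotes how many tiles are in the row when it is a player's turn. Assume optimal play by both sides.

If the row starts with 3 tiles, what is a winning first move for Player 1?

Remove 1, leaving 2.

Use the standard recursion: the mover loses at a terminal position; elsewhere, the mover wins exactly when some move hands the opponent an L position.
n=0: no move → L
n=1: can move to 0, which is L ⇒ W
n=2: the only move is to 1(W), a W ⇒ L
n=3: can move to 2, which is L ⇒ W
From 3, the L positions reachable in one move are: 2, 0. Any move reaching one of these is winning.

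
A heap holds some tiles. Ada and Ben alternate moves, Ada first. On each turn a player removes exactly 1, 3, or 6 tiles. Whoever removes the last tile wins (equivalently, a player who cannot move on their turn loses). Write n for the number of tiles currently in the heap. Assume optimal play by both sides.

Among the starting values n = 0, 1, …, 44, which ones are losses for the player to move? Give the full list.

0, 2, 4, 9, 11, 13, 18, 20, 22, 27, 29, 31, 36, 38, 40

Use the standard recursion: the mover loses at a terminal position; elsewhere, the mover wins exactly when some move hands the opponent an L position.
n=0: no move → L
n=1: →0(L), so W
n=2: →1(W) only, which is W, so L
n=3: →2(L), so W
n=4: →3(W), 1(W) — all W, so L
n=5: →4(L), so W
n=6: →0(L), so W
n=7: →4(L), so W
n=8: →2(L), so W
n=9: →8(W), 6(W), 3(W) — all W, so L
n=10: →9(L), so W
n=11: →10(W), 8(W), 5(W) — all W, so L
n=12: →11(L), so W
n=13: →12(W), 10(W), 7(W) — all W, so L
n=14: →13(L), so W
n=15: →9(L), so W
n=16: →13(L), so W
n=17: →11(L), so W
n=18: →17(W), 15(W), 12(W) — all W, so L
n=19: →18(L), so W
n=20: →19(W), 17(W), 14(W) — all W, so L
n=21: →20(L), so W
n=22: →21(W), 19(W), 16(W) — all W, so L
n=23: →22(L), so W
n=24: →18(L), so W
n=25: →22(L), so W
n=26: →20(L), so W
n=27: →26(W), 24(W), 21(W) — all W, so L
n=28: →27(L), so W
n=29: →28(W), 26(W), 23(W) — all W, so L
n=30: →29(L), so W
n=31: →30(W), 28(W), 25(W) — all W, so L
n=32: →31(L), so W
n=33: →27(L), so W
n=34: →31(L), so W
n=35: →29(L), so W
n=36: →35(W), 33(W), 30(W) — all W, so L
n=37: →36(L), so W
n=38: →37(W), 35(W), 32(W) — all W, so L
n=39: →38(L), so W
n=40: →39(W), 37(W), 34(W) — all W, so L
n=41: →40(L), so W
n=42: →36(L), so W
n=43: →40(L), so W
n=44: →38(L), so W
The losing starting values of n are exactly the entries labelled L in this table (15 of them).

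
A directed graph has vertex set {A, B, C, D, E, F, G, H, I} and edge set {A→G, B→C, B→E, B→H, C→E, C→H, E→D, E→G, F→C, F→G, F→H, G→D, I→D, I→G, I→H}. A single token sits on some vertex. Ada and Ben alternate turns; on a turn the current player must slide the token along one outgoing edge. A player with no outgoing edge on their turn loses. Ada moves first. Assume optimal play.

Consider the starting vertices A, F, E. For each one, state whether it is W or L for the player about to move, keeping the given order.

Label each position W (a win for the player to move) or L (a loss). A position with no legal move is L; any other position is W exactly when some move reaches an L, and L when every move reaches a W.
Every edge goes from a vertex to one that appears earlier in the order H, D, G, I, E, C, B, A, F, so processing vertices in that order labels each vertex after all of its successors.
H: no outgoing edge → L
D: no outgoing edge → L
G: W (go to D, an L position)
I: W (go to D, an L position)
E: W (go to D, an L position)
C: W (go to H, an L position)
B: W (go to H, an L position)
A: L (sole option G(W) is W)
F: W (go to H, an L position)

A: L, F: W, E: W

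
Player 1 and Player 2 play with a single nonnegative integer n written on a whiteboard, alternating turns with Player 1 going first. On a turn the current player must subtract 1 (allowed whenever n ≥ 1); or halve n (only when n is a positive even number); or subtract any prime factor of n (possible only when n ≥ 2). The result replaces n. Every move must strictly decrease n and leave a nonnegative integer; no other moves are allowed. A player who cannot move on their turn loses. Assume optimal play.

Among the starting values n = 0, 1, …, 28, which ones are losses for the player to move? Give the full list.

0, 4, 9, 14, 20, 24

Classify positions by backward induction: terminal positions (no move available) are L. From any other position, the mover wins iff some move reaches an L.
n=0: no move → L
n=1: can move to 0, which is L ⇒ W
n=2: can move to 0, which is L ⇒ W
n=3: can move to 0, which is L ⇒ W
n=4: moves to 2(W), 3(W); every one is W ⇒ L
n=5: can move to 0, which is L ⇒ W
n=6: can move to 4, which is L ⇒ W
n=7: can move to 0, which is L ⇒ W
n=8: can move to 4, which is L ⇒ W
n=9: moves to 6(W), 8(W); every one is W ⇒ L
n=10: can move to 9, which is L ⇒ W
n=11: can move to 0, which is L ⇒ W
n=12: can move to 9, which is L ⇒ W
n=13: can move to 0, which is L ⇒ W
n=14: moves to 7(W), 12(W), 13(W); every one is W ⇒ L
n=15: can move to 14, which is L ⇒ W
n=16: can move to 14, which is L ⇒ W
n=17: can move to 0, which is L ⇒ W
n=18: can move to 9, which is L ⇒ W
n=19: can move to 0, which is L ⇒ W
n=20: moves to 10(W), 15(W), 18(W), 19(W); every one is W ⇒ L
n=21: can move to 14, which is L ⇒ W
n=22: can move to 20, which is L ⇒ W
n=23: can move to 0, which is L ⇒ W
n=24: moves to 12(W), 21(W), 22(W), 23(W); every one is W ⇒ L
n=25: can move to 20, which is L ⇒ W
n=26: can move to 24, which is L ⇒ W
n=27: can move to 24, which is L ⇒ W
n=28: can move to 14, which is L ⇒ W
Reading off the rows marked L gives the requested list; there are 6 such values of n.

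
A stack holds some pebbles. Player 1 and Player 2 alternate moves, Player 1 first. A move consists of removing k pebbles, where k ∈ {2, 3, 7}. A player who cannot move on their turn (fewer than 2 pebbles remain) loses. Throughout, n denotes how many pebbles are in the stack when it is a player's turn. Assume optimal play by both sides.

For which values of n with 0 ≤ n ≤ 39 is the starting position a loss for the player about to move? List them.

Use the standard recursion: the mover loses at a terminal position; elsewhere, the mover wins exactly when some move hands the opponent an L position.
n=0: no move → L
n=1: no move → L
n=2: W (go to 0, an L position)
n=3: W (go to 1, an L position)
n=4: W (go to 1, an L position)
n=5: L (options 3(W), 2(W) are all W)
n=6: L (options 4(W), 3(W) are all W)
n=7: W (go to 5, an L position)
n=8: W (go to 6, an L position)
n=9: W (go to 6, an L position)
n=10: L (options 8(W), 7(W), 3(W) are all W)
n=11: L (options 9(W), 8(W), 4(W) are all W)
n=12: W (go to 10, an L position)
n=13: W (go to 11, an L position)
n=14: W (go to 11, an L position)
n=15: L (options 13(W), 12(W), 8(W) are all W)
n=16: L (options 14(W), 13(W), 9(W) are all W)
n=17: W (go to 15, an L position)
n=18: W (go to 16, an L position)
n=19: W (go to 16, an L position)
n=20: L (options 18(W), 17(W), 13(W) are all W)
n=21: L (options 19(W), 18(W), 14(W) are all W)
n=22: W (go to 20, an L position)
n=23: W (go to 21, an L position)
n=24: W (go to 21, an L position)
n=25: L (options 23(W), 22(W), 18(W) are all W)
n=26: L (options 24(W), 23(W), 19(W) are all W)
n=27: W (go to 25, an L position)
n=28: W (go to 26, an L position)
n=29: W (go to 26, an L position)
n=30: L (options 28(W), 27(W), 23(W) are all W)
n=31: L (options 29(W), 28(W), 24(W) are all W)
n=32: W (go to 30, an L position)
n=33: W (go to 31, an L position)
n=34: W (go to 31, an L position)
n=35: L (options 33(W), 32(W), 28(W) are all W)
n=36: L (options 34(W), 33(W), 29(W) are all W)
n=37: W (go to 35, an L position)
n=38: W (go to 36, an L position)
n=39: W (go to 36, an L position)
Reading off the rows marked L gives the requested list; there are 16 such values of n.

0, 1, 5, 6, 10, 11, 15, 16, 20, 21, 25, 26, 30, 31, 35, 36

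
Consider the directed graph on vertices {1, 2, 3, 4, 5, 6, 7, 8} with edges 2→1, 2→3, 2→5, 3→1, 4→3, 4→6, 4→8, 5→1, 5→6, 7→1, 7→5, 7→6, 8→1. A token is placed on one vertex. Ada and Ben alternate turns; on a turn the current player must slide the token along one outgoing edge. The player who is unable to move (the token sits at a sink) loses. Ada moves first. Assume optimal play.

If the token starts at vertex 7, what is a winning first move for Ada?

Move to 1.

Compute win/loss labels from the base case upward. A position with no move is L. Any other position is W if it can reach an L in one move, else L.
Every edge goes from a vertex to one that appears earlier in the order 6, 1, 3, 5, 2, 7, 8, 4, so processing vertices in that order labels each vertex after all of its successors.
6: no outgoing edge → L
1: no outgoing edge → L
3: W (go to 1, an L position)
5: W (go to 1, an L position)
2: W (go to 1, an L position)
7: W (go to 1, an L position)
8: W (go to 1, an L position)
4: W (go to 6, an L position)
From 7, the L positions reachable in one move are: 1, 6. Any move reaching one of these is winning.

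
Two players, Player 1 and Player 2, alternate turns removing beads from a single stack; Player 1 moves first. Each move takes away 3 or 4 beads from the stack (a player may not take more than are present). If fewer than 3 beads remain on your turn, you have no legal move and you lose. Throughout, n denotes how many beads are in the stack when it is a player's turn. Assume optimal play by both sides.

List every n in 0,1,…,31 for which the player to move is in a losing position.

Use the standard recursion: the mover loses at a terminal position; elsewhere, the mover wins exactly when some move hands the opponent an L position.
n=0: no move → L
n=1: no move → L
n=2: no move → L
n=3: →0(L), so W
n=4: →1(L), so W
n=5: →2(L), so W
n=6: →2(L), so W
n=7: →4(W), 3(W) — all W, so L
n=8: →5(W), 4(W) — all W, so L
n=9: →6(W), 5(W) — all W, so L
n=10: →7(L), so W
n=11: →8(L), so W
n=12: →9(L), so W
n=13: →9(L), so W
n=14: →11(W), 10(W) — all W, so L
n=15: →12(W), 11(W) — all W, so L
n=16: →13(W), 12(W) — all W, so L
n=17: →14(L), so W
n=18: →15(L), so W
n=19: →16(L), so W
n=20: →16(L), so W
n=21: →18(W), 17(W) — all W, so L
n=22: →19(W), 18(W) — all W, so L
n=23: →20(W), 19(W) — all W, so L
n=24: →21(L), so W
n=25: →22(L), so W
n=26: →23(L), so W
n=27: →23(L), so W
n=28: →25(W), 24(W) — all W, so L
n=29: →26(W), 25(W) — all W, so L
n=30: →27(W), 26(W) — all W, so L
n=31: →28(L), so W
The losing starting values of n are exactly the entries labelled L in this table (15 of them).

0, 1, 2, 7, 8, 9, 14, 15, 16, 21, 22, 23, 28, 29, 30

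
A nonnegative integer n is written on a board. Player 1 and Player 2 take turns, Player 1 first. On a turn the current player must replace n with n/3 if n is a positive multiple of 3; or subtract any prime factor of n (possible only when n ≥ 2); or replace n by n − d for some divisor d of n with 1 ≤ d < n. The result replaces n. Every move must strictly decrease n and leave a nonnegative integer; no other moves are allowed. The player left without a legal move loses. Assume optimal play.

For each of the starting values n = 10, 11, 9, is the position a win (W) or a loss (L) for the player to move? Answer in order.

Use the standard recursion: the mover loses at a terminal position; elsewhere, the mover wins exactly when some move hands the opponent an L position.
n=0: no move → L
n=1: no move → L
n=2: →0(L), so W
n=3: →0(L), so W
n=4: →2(W), 3(W) — all W, so L
n=5: →0(L), so W
n=6: →4(L), so W
n=7: →0(L), so W
n=8: →4(L), so W
n=9: →3(W), 6(W), 8(W) — all W, so L
n=10: →9(L), so W
n=11: →0(L), so W

10: W, 11: W, 9: L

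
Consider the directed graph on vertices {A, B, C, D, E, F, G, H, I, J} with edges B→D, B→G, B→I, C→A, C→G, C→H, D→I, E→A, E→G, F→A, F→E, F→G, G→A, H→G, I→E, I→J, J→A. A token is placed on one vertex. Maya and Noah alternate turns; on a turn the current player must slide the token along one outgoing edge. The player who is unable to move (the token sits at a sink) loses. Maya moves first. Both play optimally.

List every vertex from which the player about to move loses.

A, H, I

Work bottom-up. With no move the player to move loses. Otherwise the position is W if at least one move leads to an L position for the opponent, and L if every move leads to a W.
Every edge goes from a vertex to one that appears earlier in the order A, G, E, F, H, C, J, I, D, B, so processing vertices in that order labels each vertex after all of its successors.
A: no outgoing edge → L
G: reaches L-position A → W
E: reaches L-position A → W
F: reaches L-position A → W
H: only reaches G(W), which is W → L
C: reaches L-position H → W
J: reaches L-position A → W
I: only reaches J(W), E(W), all W → L
D: reaches L-position I → W
B: reaches L-position I → W
Reading off the rows marked L gives the requested list; there are 3 such vertices.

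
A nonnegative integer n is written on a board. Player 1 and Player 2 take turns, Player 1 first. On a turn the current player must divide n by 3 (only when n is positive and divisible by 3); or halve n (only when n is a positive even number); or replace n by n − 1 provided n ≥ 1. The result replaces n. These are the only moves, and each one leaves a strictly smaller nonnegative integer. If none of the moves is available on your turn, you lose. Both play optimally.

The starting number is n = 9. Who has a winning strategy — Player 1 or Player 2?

Player 2 wins.

Classify positions by backward induction: terminal positions (no move available) are L. From any other position, the mover wins iff some move reaches an L.
n=0: no move → L
n=1: →0(L), so W
n=2: →1(W) only, which is W, so L
n=3: →2(L), so W
n=4: →2(L), so W
n=5: →4(W) only, which is W, so L
n=6: →2(L), so W
n=7: →6(W) only, which is W, so L
n=8: →7(L), so W
n=9: →3(W), 8(W) — all W, so L
Every move from 9 reaches a W position, so the mover loses.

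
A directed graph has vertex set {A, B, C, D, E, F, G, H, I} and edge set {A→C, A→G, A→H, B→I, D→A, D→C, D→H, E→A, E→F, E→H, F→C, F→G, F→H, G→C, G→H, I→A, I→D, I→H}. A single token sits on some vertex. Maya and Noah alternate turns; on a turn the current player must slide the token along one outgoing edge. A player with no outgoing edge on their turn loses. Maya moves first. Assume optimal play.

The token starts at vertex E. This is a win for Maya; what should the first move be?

Use the standard recursion: the mover loses at a terminal position; elsewhere, the mover wins exactly when some move hands the opponent an L position.
Every edge goes from a vertex to one that appears earlier in the order H, C, G, A, D, F, I, E, B, so processing vertices in that order labels each vertex after all of its successors.
H: no outgoing edge → L
C: no outgoing edge → L
G: can move to C, which is L ⇒ W
A: can move to C, which is L ⇒ W
D: can move to C, which is L ⇒ W
F: can move to C, which is L ⇒ W
I: can move to H, which is L ⇒ W
E: can move to H, which is L ⇒ W
B: the only move is to I(W), a W ⇒ L
From E, the L positions reachable in one move are: H.

Move to H.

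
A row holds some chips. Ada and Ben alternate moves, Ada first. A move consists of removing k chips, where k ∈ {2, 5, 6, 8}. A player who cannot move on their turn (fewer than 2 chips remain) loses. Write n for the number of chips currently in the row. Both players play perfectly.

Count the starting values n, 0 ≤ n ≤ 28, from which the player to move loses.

Label each position W (a win for the player to move) or L (a loss). A position with no legal move is L; any other position is W exactly when some move reaches an L, and L when every move reaches a W.
n=0: no move → L
n=1: no move → L
n=2: reaches L-position 0 → W
n=3: reaches L-position 1 → W
n=4: only reaches 2(W), which is W → L
n=5: reaches L-position 0 → W
n=6: reaches L-position 4 → W
n=7: reaches L-position 1 → W
n=8: reaches L-position 0 → W
n=9: reaches L-position 4 → W
n=10: reaches L-position 4 → W
n=11: only reaches 9(W), 6(W), 5(W), 3(W), all W → L
n=12: reaches L-position 4 → W
n=13: reaches L-position 11 → W
n=14: only reaches 12(W), 9(W), 8(W), 6(W), all W → L
n=15: only reaches 13(W), 10(W), 9(W), 7(W), all W → L
n=16: reaches L-position 14 → W
n=17: reaches L-position 15 → W
n=18: only reaches 16(W), 13(W), 12(W), 10(W), all W → L
n=19: reaches L-position 14 → W
n=20: reaches L-position 18 → W
n=21: reaches L-position 15 → W
n=22: reaches L-position 14 → W
n=23: reaches L-position 18 → W
n=24: reaches L-position 18 → W
n=25: only reaches 23(W), 20(W), 19(W), 17(W), all W → L
n=26: reaches L-position 18 → W
n=27: reaches L-position 25 → W
n=28: only reaches 26(W), 23(W), 22(W), 20(W), all W → L
L entries with 0 ≤ n ≤ 28: n = 0, 1, 4, 11, 14, 15, 18, 25, 28; that makes 9.

9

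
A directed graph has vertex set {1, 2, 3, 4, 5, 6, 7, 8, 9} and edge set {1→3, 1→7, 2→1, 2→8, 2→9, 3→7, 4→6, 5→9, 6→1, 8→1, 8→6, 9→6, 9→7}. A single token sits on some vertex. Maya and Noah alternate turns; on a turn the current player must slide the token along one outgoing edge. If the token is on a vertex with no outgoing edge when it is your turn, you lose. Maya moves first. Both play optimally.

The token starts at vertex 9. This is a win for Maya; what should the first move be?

Label each position W (a win for the player to move) or L (a loss). A position with no legal move is L; any other position is W exactly when some move reaches an L, and L when every move reaches a W.
Every edge goes from a vertex to one that appears earlier in the order 7, 3, 1, 6, 8, 9, 5, 4, 2, so processing vertices in that order labels each vertex after all of its successors.
7: no outgoing edge → L
3: reaches L-position 7 → W
1: reaches L-position 7 → W
6: only reaches 1(W), which is W → L
8: reaches L-position 6 → W
9: reaches L-position 6 → W
5: only reaches 9(W), which is W → L
4: reaches L-position 6 → W
2: only reaches 9(W), 8(W), 1(W), all W → L
From 9, the L positions reachable in one move are: 6, 7. Any move reaching one of these is winning.

Move to 6.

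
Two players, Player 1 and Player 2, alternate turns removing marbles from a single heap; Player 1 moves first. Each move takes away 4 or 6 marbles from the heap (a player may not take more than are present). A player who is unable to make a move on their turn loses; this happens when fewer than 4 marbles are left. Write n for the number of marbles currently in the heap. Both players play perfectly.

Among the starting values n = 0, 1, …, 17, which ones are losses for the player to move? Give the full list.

0, 1, 2, 3, 10, 11, 12, 13

Work bottom-up. With no move the player to move loses. Otherwise the position is W if at least one move leads to an L position for the opponent, and L if every move leads to a W.
n=0: no move → L
n=1: no move → L
n=2: no move → L
n=3: no move → L
n=4: →0(L), so W
n=5: →1(L), so W
n=6: →2(L), so W
n=7: →3(L), so W
n=8: →2(L), so W
n=9: →3(L), so W
n=10: →6(W), 4(W) — all W, so L
n=11: →7(W), 5(W) — all W, so L
n=12: →8(W), 6(W) — all W, so L
n=13: →9(W), 7(W) — all W, so L
n=14: →10(L), so W
n=15: →11(L), so W
n=16: →12(L), so W
n=17: →13(L), so W
Reading off the rows marked L gives the requested list; there are 8 such values of n.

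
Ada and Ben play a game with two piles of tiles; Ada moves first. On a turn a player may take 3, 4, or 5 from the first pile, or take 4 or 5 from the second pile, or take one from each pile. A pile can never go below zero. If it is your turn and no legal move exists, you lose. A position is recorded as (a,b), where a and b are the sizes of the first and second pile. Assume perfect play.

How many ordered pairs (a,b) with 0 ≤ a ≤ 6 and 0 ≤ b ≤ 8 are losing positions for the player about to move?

Classify positions by backward induction: terminal positions (no move available) are L. From any other position, the mover wins iff some move reaches an L.
Every move lowers a or b (never raises either), so fill the grid row by row in increasing a, and left to right within a row: each cell's successors are then already labelled.
      b=0  b=1  b=2  b=3  b=4  b=5  b=6  b=7  b=8
a=0:    L    L    L    L    W    W    W    W    W
a=1:    L    W    W    W    W    W    L    L    L
a=2:    L    W    L    L    W    W    W    W    W
a=3:    W    W    W    W    W    L    L    L    L
a=4:    W    W    W    W    L    L    W    W    W
a=5:    W    W    W    W    L    W    W    W    W
a=6:    W    L    W    W    L    W    W    W    W
Cells with no legal move (terminal, hence L): (0,0), (0,1), (0,2), (0,3), (1,0), (2,0).
The remaining L cells, each justified by listing all of its moves:
(1,6): L (options (1,2)(W), (1,1)(W), (0,5)(W) are all W)
(1,7): L (options (1,3)(W), (1,2)(W), (0,6)(W) are all W)
(1,8): L (options (1,4)(W), (1,3)(W), (0,7)(W) are all W)
(2,2): L (sole option (1,1)(W) is W)
(2,3): L (sole option (1,2)(W) is W)
(3,5): L (options (0,5)(W), (3,1)(W), (3,0)(W), (2,4)(W) are all W)
(3,6): L (options (0,6)(W), (3,2)(W), (3,1)(W), (2,5)(W) are all W)
(3,7): L (options (0,7)(W), (3,3)(W), (3,2)(W), (2,6)(W) are all W)
(3,8): L (options (0,8)(W), (3,4)(W), (3,3)(W), (2,7)(W) are all W)
(4,4): L (options (1,4)(W), (0,4)(W), (4,0)(W), (3,3)(W) are all W)
(4,5): L (options (1,5)(W), (0,5)(W), (4,1)(W), (4,0)(W), (3,4)(W) are all W)
(5,4): L (options (2,4)(W), (1,4)(W), (0,4)(W), (5,0)(W), (4,3)(W) are all W)
(6,1): L (options (3,1)(W), (2,1)(W), (1,1)(W), (5,0)(W) are all W)
(6,4): L (options (3,4)(W), (2,4)(W), (1,4)(W), (6,0)(W), (5,3)(W) are all W)
Every other cell has at least one move into one of the L cells above, so it is W.
L cells per row: a=0: 4, a=1: 4, a=2: 3, a=3: 4, a=4: 2, a=5: 1, a=6: 2; total 20.

20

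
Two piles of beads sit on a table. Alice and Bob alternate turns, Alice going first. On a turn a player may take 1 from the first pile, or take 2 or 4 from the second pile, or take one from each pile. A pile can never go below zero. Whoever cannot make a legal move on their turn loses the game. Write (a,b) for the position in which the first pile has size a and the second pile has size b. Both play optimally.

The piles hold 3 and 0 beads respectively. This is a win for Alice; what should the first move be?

Move to (2,0).

Positions with no move are L. A position that does have a move is losing for the player to move precisely when every available move leads to a winning position for the opponent. Fill in the labels:
No move ever increases a pile, so every position that can arise here has a ≤ 3 and b ≤ 0; it is enough to label the cells with 0 ≤ a ≤ 3 and 0 ≤ b ≤ 0.
Every move lowers a or b (never raises either), so fill the grid row by row in increasing a, and left to right within a row: each cell's successors are then already labelled.
      b=0
a=0:    L
a=1:    W
a=2:    L
a=3:    W
Cells with no legal move (terminal, hence L): (0,0).
The remaining L cells, each justified by listing all of its moves:
(2,0): the only move is to (1,0)(W), a W ⇒ L
Every other cell has at least one move into one of the L cells above, so it is W.
From (3,0), the L positions reachable in one move are: (2,0).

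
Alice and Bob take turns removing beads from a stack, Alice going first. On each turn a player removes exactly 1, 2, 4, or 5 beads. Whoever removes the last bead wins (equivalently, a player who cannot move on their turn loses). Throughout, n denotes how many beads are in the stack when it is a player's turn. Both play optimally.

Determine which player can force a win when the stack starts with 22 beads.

Alice wins.

Use the standard recursion: the mover loses at a terminal position; elsewhere, the mover wins exactly when some move hands the opponent an L position.
n=0: no move → L
n=1: W (go to 0, an L position)
n=2: W (go to 0, an L position)
n=3: L (options 2(W), 1(W) are all W)
n=4: W (go to 3, an L position)
n=5: W (go to 3, an L position)
n=6: L (options 5(W), 4(W), 2(W), 1(W) are all W)
n=7: W (go to 6, an L position)
n=8: W (go to 6, an L position)
n=9: L (options 8(W), 7(W), 5(W), 4(W) are all W)
n=10: W (go to 9, an L position)
n=11: W (go to 9, an L position)
n=12: L (options 11(W), 10(W), 8(W), 7(W) are all W)
n=13: W (go to 12, an L position)
n=14: W (go to 12, an L position)
n=15: L (options 14(W), 13(W), 11(W), 10(W) are all W)
n=16: W (go to 15, an L position)
n=17: W (go to 15, an L position)
n=18: L (options 17(W), 16(W), 14(W), 13(W) are all W)
n=19: W (go to 18, an L position)
n=20: W (go to 18, an L position)
n=21: L (options 20(W), 19(W), 17(W), 16(W) are all W)
n=22: W (go to 21, an L position)
The starting position 22 is W: Alice should remove 1, leaving 21, handing over an L position.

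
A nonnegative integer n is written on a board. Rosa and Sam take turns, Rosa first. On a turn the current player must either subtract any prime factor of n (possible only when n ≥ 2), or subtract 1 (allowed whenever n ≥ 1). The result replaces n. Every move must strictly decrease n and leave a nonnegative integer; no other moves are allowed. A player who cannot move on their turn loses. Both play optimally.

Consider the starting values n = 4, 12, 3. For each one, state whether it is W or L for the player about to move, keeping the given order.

Positions with no move are L. A position that does have a move is losing for the player to move precisely when every available move leads to a winning position for the opponent. Fill in the labels:
n=0: no move → L
n=1: reaches L-position 0 → W
n=2: reaches L-position 0 → W
n=3: reaches L-position 0 → W
n=4: only reaches 2(W), 3(W), all W → L
n=5: reaches L-position 0 → W
n=6: reaches L-position 4 → W
n=7: reaches L-position 0 → W
n=8: only reaches 6(W), 7(W), all W → L
n=9: reaches L-position 8 → W
n=10: reaches L-position 8 → W
n=11: reaches L-position 0 → W
n=12: only reaches 9(W), 10(W), 11(W), all W → L

4: L, 12: L, 3: W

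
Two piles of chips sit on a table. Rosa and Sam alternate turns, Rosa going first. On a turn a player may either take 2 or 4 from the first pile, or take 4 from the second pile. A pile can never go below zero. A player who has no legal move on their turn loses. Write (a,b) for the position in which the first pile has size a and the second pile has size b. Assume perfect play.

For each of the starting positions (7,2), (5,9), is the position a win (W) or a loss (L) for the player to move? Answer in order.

Label each position W (a win for the player to move) or L (a loss). A position with no legal move is L; any other position is W exactly when some move reaches an L, and L when every move reaches a W.
No move ever increases a pile, so every position that can arise here has a ≤ 7 and b ≤ 9; it is enough to label the cells with 0 ≤ a ≤ 7 and 0 ≤ b ≤ 9.
Every move lowers a or b (never raises either), so fill the grid row by row in increasing a, and left to right within a row: each cell's successors are then already labelled.
      b=0  b=1  b=2  b=3  b=4  b=5  b=6  b=7  b=8  b=9
a=0:    L    L    L    L    W    W    W    W    L    L
a=1:    L    L    L    L    W    W    W    W    L    L
a=2:    W    W    W    W    L    L    L    L    W    W
a=3:    W    W    W    W    L    L    L    L    W    W
a=4:    W    W    W    W    W    W    W    W    W    W
a=5:    W    W    W    W    W    W    W    W    W    W
a=6:    L    L    L    L    W    W    W    W    L    L
a=7:    L    L    L    L    W    W    W    W    L    L
Cells with no legal move (terminal, hence L): (0,0), (0,1), (0,2), (0,3), (1,0), (1,1), (1,2), (1,3).
The remaining L cells, each justified by listing all of its moves:
(0,8): L (sole option (0,4)(W) is W)
(0,9): L (sole option (0,5)(W) is W)
(1,8): L (sole option (1,4)(W) is W)
(1,9): L (sole option (1,5)(W) is W)
(2,4): L (options (0,4)(W), (2,0)(W) are all W)
(2,5): L (options (0,5)(W), (2,1)(W) are all W)
(2,6): L (options (0,6)(W), (2,2)(W) are all W)
(2,7): L (options (0,7)(W), (2,3)(W) are all W)
(3,4): L (options (1,4)(W), (3,0)(W) are all W)
(3,5): L (options (1,5)(W), (3,1)(W) are all W)
(3,6): L (options (1,6)(W), (3,2)(W) are all W)
(3,7): L (options (1,7)(W), (3,3)(W) are all W)
(6,0): L (options (4,0)(W), (2,0)(W) are all W)
(6,1): L (options (4,1)(W), (2,1)(W) are all W)
(6,2): L (options (4,2)(W), (2,2)(W) are all W)
(6,3): L (options (4,3)(W), (2,3)(W) are all W)
(6,8): L (options (4,8)(W), (2,8)(W), (6,4)(W) are all W)
(6,9): L (options (4,9)(W), (2,9)(W), (6,5)(W) are all W)
(7,0): L (options (5,0)(W), (3,0)(W) are all W)
(7,1): L (options (5,1)(W), (3,1)(W) are all W)
(7,2): L (options (5,2)(W), (3,2)(W) are all W)
(7,3): L (options (5,3)(W), (3,3)(W) are all W)
(7,8): L (options (5,8)(W), (3,8)(W), (7,4)(W) are all W)
(7,9): L (options (5,9)(W), (3,9)(W), (7,5)(W) are all W)
Every other cell has at least one move into one of the L cells above, so it is W.
(7,2): one of the L cells justified above, so L
(5,9): the move to (1,9) reaches an L cell, so W

(7,2): L, (5,9): W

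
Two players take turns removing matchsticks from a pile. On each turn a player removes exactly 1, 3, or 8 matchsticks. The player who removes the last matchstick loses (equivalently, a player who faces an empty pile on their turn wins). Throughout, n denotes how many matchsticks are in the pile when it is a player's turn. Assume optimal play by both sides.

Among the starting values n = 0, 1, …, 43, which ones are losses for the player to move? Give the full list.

Use the standard recursion: the mover wins at a terminal position; elsewhere, the mover wins exactly when some move hands the opponent an L position.
n=0: no move; the opponent has just taken the last matchstick and therefore loses → W
n=1: only reaches 0(W), which is W → L
n=2: reaches L-position 1 → W
n=3: only reaches 2(W), 0(W), all W → L
n=4: reaches L-position 3 → W
n=5: only reaches 4(W), 2(W), all W → L
n=6: reaches L-position 5 → W
n=7: only reaches 6(W), 4(W), all W → L
n=8: reaches L-position 7 → W
n=9: reaches L-position 1 → W
n=10: reaches L-position 7 → W
n=11: reaches L-position 3 → W
n=12: only reaches 11(W), 9(W), 4(W), all W → L
n=13: reaches L-position 12 → W
n=14: only reaches 13(W), 11(W), 6(W), all W → L
n=15: reaches L-position 14 → W
n=16: only reaches 15(W), 13(W), 8(W), all W → L
n=17: reaches L-position 16 → W
n=18: only reaches 17(W), 15(W), 10(W), all W → L
n=19: reaches L-position 18 → W
n=20: reaches L-position 12 → W
n=21: reaches L-position 18 → W
n=22: reaches L-position 14 → W
n=23: only reaches 22(W), 20(W), 15(W), all W → L
n=24: reaches L-position 23 → W
n=25: only reaches 24(W), 22(W), 17(W), all W → L
n=26: reaches L-position 25 → W
n=27: only reaches 26(W), 24(W), 19(W), all W → L
n=28: reaches L-position 27 → W
n=29: only reaches 28(W), 26(W), 21(W), all W → L
n=30: reaches L-position 29 → W
n=31: reaches L-position 23 → W
n=32: reaches L-position 29 → W
n=33: reaches L-position 25 → W
n=34: only reaches 33(W), 31(W), 26(W), all W → L
n=35: reaches L-position 34 → W
n=36: only reaches 35(W), 33(W), 28(W), all W → L
n=37: reaches L-position 36 → W
n=38: only reaches 37(W), 35(W), 30(W), all W → L
n=39: reaches L-position 38 → W
n=40: only reaches 39(W), 37(W), 32(W), all W → L
n=41: reaches L-position 40 → W
n=42: reaches L-position 34 → W
n=43: reaches L-position 40 → W
Reading off the rows marked L gives the requested list; there are 16 such values of n.

1, 3, 5, 7, 12, 14, 16, 18, 23, 25, 27, 29, 34, 36, 38, 40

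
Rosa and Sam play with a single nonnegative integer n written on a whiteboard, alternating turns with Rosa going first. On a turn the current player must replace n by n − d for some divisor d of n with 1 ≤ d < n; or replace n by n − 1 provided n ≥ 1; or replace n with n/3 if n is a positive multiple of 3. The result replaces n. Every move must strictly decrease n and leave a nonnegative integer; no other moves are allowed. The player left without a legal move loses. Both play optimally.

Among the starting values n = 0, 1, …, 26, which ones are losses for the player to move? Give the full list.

Work bottom-up. With no move the player to move loses. Otherwise the position is W if at least one move leads to an L position for the opponent, and L if every move leads to a W.
n=0: no move → L
n=1: →0(L), so W
n=2: →1(W) only, which is W, so L
n=3: →2(L), so W
n=4: →2(L), so W
n=5: →4(W) only, which is W, so L
n=6: →2(L), so W
n=7: →6(W) only, which is W, so L
n=8: →7(L), so W
n=9: →3(W), 6(W), 8(W) — all W, so L
n=10: →5(L), so W
n=11: →10(W) only, which is W, so L
n=12: →9(L), so W
n=13: →12(W) only, which is W, so L
n=14: →7(L), so W
n=15: →5(L), so W
n=16: →8(W), 12(W), 14(W), 15(W) — all W, so L
n=17: →16(L), so W
n=18: →9(L), so W
n=19: →18(W) only, which is W, so L
n=20: →16(L), so W
n=21: →7(L), so W
n=22: →11(L), so W
n=23: →22(W) only, which is W, so L
n=24: →16(L), so W
n=25: →20(W), 24(W) — all W, so L
n=26: →13(L), so W
The losing starting values of n are exactly the entries labelled L in this table (11 of them).

0, 2, 5, 7, 9, 11, 13, 16, 19, 23, 25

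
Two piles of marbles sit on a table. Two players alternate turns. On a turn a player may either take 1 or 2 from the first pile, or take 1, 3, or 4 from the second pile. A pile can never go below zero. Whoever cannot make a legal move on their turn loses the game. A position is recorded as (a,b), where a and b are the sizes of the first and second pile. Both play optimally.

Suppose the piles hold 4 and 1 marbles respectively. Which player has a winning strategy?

The second player wins.

Classify positions by backward induction: terminal positions (no move available) are L. From any other position, the mover wins iff some move reaches an L.
No move ever increases a pile, so every position that can arise here has a ≤ 4 and b ≤ 1; it is enough to label the cells with 0 ≤ a ≤ 4 and 0 ≤ b ≤ 1.
Every move lowers a or b (never raises either), so fill the grid row by row in increasing a, and left to right within a row: each cell's successors are then already labelled.
      b=0  b=1
a=0:    L    W
a=1:    W    L
a=2:    W    W
a=3:    L    W
a=4:    W    L
Cells with no legal move (terminal, hence L): (0,0).
The remaining L cells, each justified by listing all of its moves:
(1,1): only reaches (0,1)(W), (1,0)(W), all W → L
(3,0): only reaches (2,0)(W), (1,0)(W), all W → L
(4,1): only reaches (3,1)(W), (2,1)(W), (4,0)(W), all W → L
Every other cell has at least one move into one of the L cells above, so it is W.
Every move from (4,1) reaches a W position, so the mover loses.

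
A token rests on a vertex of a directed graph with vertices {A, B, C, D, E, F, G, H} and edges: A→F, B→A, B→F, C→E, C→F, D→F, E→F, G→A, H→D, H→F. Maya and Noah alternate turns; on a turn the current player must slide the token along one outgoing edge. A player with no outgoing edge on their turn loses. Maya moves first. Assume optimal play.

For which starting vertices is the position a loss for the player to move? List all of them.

F, G

Build the W/L table. Terminal = L. A non-terminal position is W if it has a move to some L; otherwise it is L.
Every edge goes from a vertex to one that appears earlier in the order F, D, A, B, E, C, H, G, so processing vertices in that order labels each vertex after all of its successors.
F: no outgoing edge → L
D: reaches L-position F → W
A: reaches L-position F → W
B: reaches L-position F → W
E: reaches L-position F → W
C: reaches L-position F → W
H: reaches L-position F → W
G: only reaches A(W), which is W → L
Reading off the rows marked L gives the requested list; there are 2 such vertices.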